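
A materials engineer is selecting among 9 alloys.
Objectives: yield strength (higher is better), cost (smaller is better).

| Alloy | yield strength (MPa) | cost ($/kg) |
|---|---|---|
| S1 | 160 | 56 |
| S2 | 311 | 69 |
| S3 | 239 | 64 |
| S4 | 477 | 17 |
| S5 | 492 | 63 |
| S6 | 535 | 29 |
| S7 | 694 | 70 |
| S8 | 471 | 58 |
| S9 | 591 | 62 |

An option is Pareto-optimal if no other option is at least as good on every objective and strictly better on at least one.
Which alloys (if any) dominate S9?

none

S1: worse on yield strength (160 vs 591).
S2: worse on yield strength (311 vs 591).
S3: worse on yield strength (239 vs 591).
S4: worse on yield strength (477 vs 591).
S5: worse on yield strength (492 vs 591).
S6: worse on yield strength (535 vs 591).
S7: worse on cost (70 vs 62).
S8: worse on yield strength (471 vs 591).
No option dominates S9.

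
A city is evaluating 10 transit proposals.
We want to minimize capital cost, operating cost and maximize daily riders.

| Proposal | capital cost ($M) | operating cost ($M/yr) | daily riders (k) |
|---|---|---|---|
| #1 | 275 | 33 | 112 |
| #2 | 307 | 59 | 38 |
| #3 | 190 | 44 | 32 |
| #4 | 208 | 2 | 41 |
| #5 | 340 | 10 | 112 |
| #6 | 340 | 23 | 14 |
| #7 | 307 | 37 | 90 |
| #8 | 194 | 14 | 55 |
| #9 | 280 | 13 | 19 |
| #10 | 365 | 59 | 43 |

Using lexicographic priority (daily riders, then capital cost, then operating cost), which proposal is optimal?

First maximize daily riders: best is 112, kept {#1, #5}.
Then minimize capital cost: best is 275, kept {#1}.

#1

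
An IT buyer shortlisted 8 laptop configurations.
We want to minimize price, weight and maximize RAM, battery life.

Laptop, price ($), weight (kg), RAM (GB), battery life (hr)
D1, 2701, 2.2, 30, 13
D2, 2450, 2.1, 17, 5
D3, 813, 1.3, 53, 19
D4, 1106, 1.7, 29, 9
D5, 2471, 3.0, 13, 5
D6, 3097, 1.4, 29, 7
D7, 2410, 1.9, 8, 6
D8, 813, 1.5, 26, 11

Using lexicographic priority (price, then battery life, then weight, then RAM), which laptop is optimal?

D3

First minimize price: best is 813, kept {D3, D8}.
Then maximize battery life: best is 19, kept {D3}.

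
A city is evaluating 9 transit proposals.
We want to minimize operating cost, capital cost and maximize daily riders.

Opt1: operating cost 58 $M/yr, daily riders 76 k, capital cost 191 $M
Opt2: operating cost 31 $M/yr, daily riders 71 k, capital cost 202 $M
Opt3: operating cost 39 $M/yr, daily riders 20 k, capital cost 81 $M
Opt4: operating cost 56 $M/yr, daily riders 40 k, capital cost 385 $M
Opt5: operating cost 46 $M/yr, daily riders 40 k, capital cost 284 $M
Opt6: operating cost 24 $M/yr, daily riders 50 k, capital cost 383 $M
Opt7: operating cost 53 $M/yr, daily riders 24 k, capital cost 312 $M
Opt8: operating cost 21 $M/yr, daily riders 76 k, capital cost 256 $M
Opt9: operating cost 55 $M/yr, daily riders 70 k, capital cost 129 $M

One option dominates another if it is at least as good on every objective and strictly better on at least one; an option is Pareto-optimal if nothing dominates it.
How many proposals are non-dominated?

5

Opt1: not dominated.
Opt2: not dominated.
Opt3: not dominated (best capital cost).
Opt4: dominated by Opt2 (operating cost 31≤56, daily riders 71≥40, capital cost 202≤385).
Opt5: dominated by Opt2 (operating cost 31≤46, daily riders 71≥40, capital cost 202≤284).
Opt6: dominated by Opt8 (operating cost 21≤24, daily riders 76≥50, capital cost 256≤383).
Opt7: dominated by Opt2 (operating cost 31≤53, daily riders 71≥24, capital cost 202≤312).
Opt8: not dominated (best operating cost).
Opt9: not dominated.
Pareto-optimal: Opt1, Opt2, Opt3, Opt8, Opt9 → 5.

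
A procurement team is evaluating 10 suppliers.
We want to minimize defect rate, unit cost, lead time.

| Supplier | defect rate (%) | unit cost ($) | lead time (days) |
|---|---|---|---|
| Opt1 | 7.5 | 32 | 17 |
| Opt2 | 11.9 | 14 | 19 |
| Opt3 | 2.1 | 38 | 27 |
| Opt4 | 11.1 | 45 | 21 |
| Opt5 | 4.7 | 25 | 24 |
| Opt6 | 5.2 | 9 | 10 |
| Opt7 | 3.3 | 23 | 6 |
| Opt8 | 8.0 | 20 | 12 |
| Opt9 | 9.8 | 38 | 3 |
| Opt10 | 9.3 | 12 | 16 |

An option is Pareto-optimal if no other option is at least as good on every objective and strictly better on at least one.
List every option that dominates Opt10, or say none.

Opt6

Opt6: defect rate 5.2≤9.3, unit cost 9≤12, lead time 10≤16 — dominates Opt10.
Others (Opt1, Opt2, Opt3, Opt4, Opt5, Opt7, Opt8, Opt9) are each worse than Opt10 on at least one objective.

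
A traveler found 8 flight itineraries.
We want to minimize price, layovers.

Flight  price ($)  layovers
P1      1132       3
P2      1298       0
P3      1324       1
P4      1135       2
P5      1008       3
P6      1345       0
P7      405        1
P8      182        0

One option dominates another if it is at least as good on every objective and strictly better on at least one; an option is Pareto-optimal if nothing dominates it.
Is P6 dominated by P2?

P2 vs P6: price 1298≤1345, layovers 0≤0 — P2 is at least as good on every objective with at least one strict improvement.

Yes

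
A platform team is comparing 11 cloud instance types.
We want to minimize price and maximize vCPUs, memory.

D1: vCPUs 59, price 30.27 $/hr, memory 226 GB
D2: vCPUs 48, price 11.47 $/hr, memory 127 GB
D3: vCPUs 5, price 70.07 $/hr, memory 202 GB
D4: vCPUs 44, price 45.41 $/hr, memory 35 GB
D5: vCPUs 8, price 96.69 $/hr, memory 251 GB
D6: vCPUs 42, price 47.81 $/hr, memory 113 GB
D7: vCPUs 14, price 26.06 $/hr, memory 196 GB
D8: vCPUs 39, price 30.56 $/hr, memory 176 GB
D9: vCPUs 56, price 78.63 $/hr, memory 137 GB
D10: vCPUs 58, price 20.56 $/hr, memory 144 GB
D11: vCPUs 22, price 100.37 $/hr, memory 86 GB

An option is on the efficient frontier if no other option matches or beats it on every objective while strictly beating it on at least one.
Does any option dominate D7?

D1: worse on price (30.27 vs 26.06).
D2: worse on memory (127 vs 196).
D3: worse on vCPUs (5 vs 14).
D4: worse on price (45.41 vs 26.06).
D5: worse on vCPUs (8 vs 14).
D6: worse on price (47.81 vs 26.06).
D8: worse on price (30.56 vs 26.06).
D9: worse on price (78.63 vs 26.06).
D10: worse on memory (144 vs 196).
D11: worse on price (100.37 vs 26.06).
No option is at least as good as D7 on every objective and strictly better on one.

No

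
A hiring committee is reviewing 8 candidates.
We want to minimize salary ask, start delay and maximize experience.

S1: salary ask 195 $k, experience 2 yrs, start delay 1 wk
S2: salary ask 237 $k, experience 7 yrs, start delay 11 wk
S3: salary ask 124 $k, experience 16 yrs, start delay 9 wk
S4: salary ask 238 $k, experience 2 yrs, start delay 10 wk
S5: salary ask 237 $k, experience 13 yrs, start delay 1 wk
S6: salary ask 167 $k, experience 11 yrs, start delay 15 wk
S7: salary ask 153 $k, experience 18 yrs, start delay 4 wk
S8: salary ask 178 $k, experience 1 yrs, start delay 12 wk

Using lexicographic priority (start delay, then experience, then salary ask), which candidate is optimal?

First minimize start delay: best is 1, kept {S1, S5}.
Then maximize experience: best is 13, kept {S5}.

S5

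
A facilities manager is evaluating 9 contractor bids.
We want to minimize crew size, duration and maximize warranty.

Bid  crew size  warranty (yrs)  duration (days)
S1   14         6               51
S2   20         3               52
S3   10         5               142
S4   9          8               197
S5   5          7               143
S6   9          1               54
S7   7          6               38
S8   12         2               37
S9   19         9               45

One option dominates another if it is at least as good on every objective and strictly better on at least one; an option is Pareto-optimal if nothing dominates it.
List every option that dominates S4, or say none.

none

S1: worse on crew size (14 vs 9).
S2: worse on crew size (20 vs 9).
S3: worse on crew size (10 vs 9).
S5: worse on warranty (7 vs 8).
S6: worse on warranty (1 vs 8).
S7: worse on warranty (6 vs 8).
S8: worse on crew size (12 vs 9).
S9: worse on crew size (19 vs 9).
No option dominates S4.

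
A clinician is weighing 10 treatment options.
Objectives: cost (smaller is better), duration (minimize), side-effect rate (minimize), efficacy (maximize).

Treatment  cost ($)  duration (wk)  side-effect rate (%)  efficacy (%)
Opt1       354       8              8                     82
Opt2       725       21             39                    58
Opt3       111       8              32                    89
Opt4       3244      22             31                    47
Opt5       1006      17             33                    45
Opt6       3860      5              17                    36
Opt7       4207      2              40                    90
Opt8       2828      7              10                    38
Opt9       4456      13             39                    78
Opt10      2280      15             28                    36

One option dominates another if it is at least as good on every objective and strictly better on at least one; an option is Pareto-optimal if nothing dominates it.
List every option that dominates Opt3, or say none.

Opt1: worse on cost (354 vs 111).
Opt2: worse on cost (725 vs 111).
Opt4: worse on cost (3244 vs 111).
Opt5: worse on cost (1006 vs 111).
Opt6: worse on cost (3860 vs 111).
Opt7: worse on cost (4207 vs 111).
Opt8: worse on cost (2828 vs 111).
Opt9: worse on cost (4456 vs 111).
Opt10: worse on cost (2280 vs 111).
No option dominates Opt3.

none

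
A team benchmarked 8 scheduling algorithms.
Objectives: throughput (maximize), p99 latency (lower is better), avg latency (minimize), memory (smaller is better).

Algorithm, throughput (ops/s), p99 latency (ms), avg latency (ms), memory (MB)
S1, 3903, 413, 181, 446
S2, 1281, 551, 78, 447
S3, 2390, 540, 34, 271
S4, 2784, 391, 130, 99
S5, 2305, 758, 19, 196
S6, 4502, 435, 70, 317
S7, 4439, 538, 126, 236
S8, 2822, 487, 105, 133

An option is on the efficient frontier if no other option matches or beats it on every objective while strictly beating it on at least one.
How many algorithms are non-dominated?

7

S1: not dominated.
S2: dominated by S3 (throughput 2390≥1281, p99 latency 540≤551, avg latency 34≤78, memory 271≤447).
S3: not dominated.
S4: not dominated (best p99 latency).
S5: not dominated (best avg latency).
S6: not dominated (best throughput).
S7: not dominated.
S8: not dominated.
Pareto-optimal: S1, S3, S4, S5, S6, S7, S8 → 7.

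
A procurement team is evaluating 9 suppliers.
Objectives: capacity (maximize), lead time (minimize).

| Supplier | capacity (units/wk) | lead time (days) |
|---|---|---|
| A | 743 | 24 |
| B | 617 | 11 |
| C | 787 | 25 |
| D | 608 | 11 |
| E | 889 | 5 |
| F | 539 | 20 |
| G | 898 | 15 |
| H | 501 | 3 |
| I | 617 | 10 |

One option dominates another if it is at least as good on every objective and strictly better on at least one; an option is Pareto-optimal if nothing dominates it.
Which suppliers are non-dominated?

A: dominated by E (capacity 889≥743, lead time 5≤24).
B: dominated by E (capacity 889≥617, lead time 5≤11).
C: dominated by E (capacity 889≥787, lead time 5≤25).
D: dominated by B (capacity 617≥608, lead time 11≤11).
E: not dominated.
F: dominated by B (capacity 617≥539, lead time 11≤20).
G: not dominated (best capacity).
H: not dominated (best lead time).
I: dominated by E (capacity 889≥617, lead time 5≤10).

E, G, H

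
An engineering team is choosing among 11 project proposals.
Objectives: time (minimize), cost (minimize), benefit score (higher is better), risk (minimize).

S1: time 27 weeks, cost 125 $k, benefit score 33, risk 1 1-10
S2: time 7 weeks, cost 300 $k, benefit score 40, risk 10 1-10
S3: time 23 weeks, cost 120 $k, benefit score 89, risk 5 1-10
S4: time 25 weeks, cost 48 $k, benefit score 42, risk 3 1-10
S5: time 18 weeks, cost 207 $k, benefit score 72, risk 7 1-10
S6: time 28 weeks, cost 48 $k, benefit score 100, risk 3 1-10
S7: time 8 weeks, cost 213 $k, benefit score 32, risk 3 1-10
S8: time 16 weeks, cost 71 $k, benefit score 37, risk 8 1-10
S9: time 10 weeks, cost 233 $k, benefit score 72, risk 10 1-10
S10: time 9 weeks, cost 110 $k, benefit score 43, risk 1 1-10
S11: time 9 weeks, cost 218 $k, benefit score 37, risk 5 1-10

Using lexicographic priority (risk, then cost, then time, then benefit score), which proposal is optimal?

First minimize risk: best is 1, kept {S1, S10}.
Then minimize cost: best is 110, kept {S10}.

S10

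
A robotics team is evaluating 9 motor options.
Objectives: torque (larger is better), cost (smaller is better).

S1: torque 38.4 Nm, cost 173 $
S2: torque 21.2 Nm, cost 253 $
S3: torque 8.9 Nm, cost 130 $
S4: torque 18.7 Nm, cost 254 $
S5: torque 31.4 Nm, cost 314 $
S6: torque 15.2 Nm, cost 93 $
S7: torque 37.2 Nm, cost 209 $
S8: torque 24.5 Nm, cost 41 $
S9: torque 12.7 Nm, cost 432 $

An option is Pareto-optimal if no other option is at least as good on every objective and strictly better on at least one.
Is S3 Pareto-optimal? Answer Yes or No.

No

S6 vs S3: torque 15.2≥8.9, cost 93≤130 — S6 is at least as good on every objective and strictly better on at least one, so S6 dominates S3.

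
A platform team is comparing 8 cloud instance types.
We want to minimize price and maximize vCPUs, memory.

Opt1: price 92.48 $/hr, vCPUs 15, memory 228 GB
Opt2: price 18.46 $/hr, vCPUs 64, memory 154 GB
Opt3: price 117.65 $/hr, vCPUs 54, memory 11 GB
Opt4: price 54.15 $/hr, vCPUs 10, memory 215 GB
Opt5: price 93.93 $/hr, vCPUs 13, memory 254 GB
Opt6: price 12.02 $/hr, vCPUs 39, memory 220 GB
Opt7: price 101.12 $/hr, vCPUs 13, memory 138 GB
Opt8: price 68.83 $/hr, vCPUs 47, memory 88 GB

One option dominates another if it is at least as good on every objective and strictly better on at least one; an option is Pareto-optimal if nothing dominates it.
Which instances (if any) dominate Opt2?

none

Opt1: worse on price (92.48 vs 18.46).
Opt3: worse on price (117.65 vs 18.46).
Opt4: worse on price (54.15 vs 18.46).
Opt5: worse on price (93.93 vs 18.46).
Opt6: worse on vCPUs (39 vs 64).
Opt7: worse on price (101.12 vs 18.46).
Opt8: worse on price (68.83 vs 18.46).
No option dominates Opt2.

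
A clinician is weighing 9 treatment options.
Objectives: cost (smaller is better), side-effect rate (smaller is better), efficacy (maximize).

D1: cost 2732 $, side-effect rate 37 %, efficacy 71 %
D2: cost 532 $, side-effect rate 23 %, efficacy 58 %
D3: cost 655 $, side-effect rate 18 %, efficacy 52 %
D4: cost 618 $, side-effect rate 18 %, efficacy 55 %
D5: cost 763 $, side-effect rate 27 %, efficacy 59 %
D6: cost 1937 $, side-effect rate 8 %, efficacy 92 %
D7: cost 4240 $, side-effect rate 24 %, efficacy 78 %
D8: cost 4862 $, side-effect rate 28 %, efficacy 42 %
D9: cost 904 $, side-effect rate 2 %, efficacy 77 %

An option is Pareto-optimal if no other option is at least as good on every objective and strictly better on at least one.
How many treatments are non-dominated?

D1: dominated by D6 (cost 1937≤2732, side-effect rate 8≤37, efficacy 92≥71).
D2: not dominated (best cost).
D3: dominated by D4 (cost 618≤655, side-effect rate 18≤18, efficacy 55≥52).
D4: not dominated.
D5: not dominated.
D6: not dominated (best efficacy).
D7: dominated by D6 (cost 1937≤4240, side-effect rate 8≤24, efficacy 92≥78).
D8: dominated by D2 (cost 532≤4862, side-effect rate 23≤28, efficacy 58≥42).
D9: not dominated (best side-effect rate).
Pareto-optimal: D2, D4, D5, D6, D9 → 5.

5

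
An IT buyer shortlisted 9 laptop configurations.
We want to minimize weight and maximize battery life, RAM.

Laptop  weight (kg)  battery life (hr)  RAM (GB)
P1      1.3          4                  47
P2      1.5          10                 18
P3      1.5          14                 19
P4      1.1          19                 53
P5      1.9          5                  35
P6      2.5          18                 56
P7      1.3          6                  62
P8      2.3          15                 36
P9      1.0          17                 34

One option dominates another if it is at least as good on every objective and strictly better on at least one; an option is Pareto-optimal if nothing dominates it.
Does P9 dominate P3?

Yes

P9 vs P3: weight 1.0≤1.5, battery life 17≥14, RAM 34≥19 — P9 is at least as good on every objective with at least one strict improvement.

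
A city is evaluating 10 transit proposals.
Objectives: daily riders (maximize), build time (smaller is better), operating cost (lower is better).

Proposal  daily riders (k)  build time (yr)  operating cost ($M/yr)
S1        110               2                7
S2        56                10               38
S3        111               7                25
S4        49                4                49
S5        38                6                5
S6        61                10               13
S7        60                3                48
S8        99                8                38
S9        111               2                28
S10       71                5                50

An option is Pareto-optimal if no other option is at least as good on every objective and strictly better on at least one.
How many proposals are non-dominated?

4

S1: not dominated.
S2: dominated by S1 (daily riders 110≥56, build time 2≤10, operating cost 7≤38).
S3: not dominated.
S4: dominated by S1 (daily riders 110≥49, build time 2≤4, operating cost 7≤49).
S5: not dominated (best operating cost).
S6: dominated by S1 (daily riders 110≥61, build time 2≤10, operating cost 7≤13).
S7: dominated by S1 (daily riders 110≥60, build time 2≤3, operating cost 7≤48).
S8: dominated by S1 (daily riders 110≥99, build time 2≤8, operating cost 7≤38).
S9: not dominated.
S10: dominated by S1 (daily riders 110≥71, build time 2≤5, operating cost 7≤50).
Pareto-optimal: S1, S3, S5, S9 → 4.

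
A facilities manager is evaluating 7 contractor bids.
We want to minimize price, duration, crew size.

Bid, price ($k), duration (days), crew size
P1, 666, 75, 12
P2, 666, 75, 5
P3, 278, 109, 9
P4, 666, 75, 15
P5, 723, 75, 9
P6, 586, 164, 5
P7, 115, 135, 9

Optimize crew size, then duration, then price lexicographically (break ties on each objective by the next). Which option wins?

First minimize crew size: best is 5, kept {P2, P6}.
Then minimize duration: best is 75, kept {P2}.

P2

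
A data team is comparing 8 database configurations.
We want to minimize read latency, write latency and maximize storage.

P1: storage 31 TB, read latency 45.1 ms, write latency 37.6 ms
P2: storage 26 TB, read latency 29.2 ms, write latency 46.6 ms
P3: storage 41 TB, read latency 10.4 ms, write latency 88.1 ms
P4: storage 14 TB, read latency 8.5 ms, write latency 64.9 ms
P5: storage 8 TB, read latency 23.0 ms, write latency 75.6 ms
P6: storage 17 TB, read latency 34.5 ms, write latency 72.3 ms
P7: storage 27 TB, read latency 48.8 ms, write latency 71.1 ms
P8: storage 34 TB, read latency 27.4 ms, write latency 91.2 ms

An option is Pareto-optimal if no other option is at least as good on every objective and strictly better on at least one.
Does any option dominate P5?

P4 vs P5: storage 14≥8, read latency 8.5≤23.0, write latency 64.9≤75.6 — P4 is at least as good on every objective and strictly better on at least one, so P4 dominates P5.

Yes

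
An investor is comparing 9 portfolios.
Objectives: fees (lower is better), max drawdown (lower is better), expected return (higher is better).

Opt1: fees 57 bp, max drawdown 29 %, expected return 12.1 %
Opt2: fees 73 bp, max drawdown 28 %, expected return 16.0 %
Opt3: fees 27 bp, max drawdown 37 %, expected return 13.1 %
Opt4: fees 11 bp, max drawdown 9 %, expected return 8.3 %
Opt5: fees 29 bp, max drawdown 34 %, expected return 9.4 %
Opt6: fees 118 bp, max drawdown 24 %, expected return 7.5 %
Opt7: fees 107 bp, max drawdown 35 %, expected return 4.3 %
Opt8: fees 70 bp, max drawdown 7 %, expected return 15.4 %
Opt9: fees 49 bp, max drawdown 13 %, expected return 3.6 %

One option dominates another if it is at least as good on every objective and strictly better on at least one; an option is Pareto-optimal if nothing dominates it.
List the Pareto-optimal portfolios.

Opt1, Opt2, Opt3, Opt4, Opt5, Opt8

Opt1: not dominated.
Opt2: not dominated (best expected return).
Opt3: not dominated.
Opt4: not dominated (best fees).
Opt5: not dominated.
Opt6: dominated by Opt4 (fees 11≤118, max drawdown 9≤24, expected return 8.3≥7.5).
Opt7: dominated by Opt1 (fees 57≤107, max drawdown 29≤35, expected return 12.1≥4.3).
Opt8: not dominated (best max drawdown).
Opt9: dominated by Opt4 (fees 11≤49, max drawdown 9≤13, expected return 8.3≥3.6).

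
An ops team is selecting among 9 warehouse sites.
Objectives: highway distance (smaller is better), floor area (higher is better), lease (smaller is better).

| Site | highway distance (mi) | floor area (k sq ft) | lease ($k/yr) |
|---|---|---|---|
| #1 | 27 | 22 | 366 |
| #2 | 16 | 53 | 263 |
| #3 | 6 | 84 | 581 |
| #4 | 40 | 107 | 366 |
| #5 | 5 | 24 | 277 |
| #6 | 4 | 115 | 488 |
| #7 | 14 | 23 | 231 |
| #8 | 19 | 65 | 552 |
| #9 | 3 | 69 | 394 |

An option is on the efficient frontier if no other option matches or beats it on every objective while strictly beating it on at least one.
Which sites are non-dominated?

#2, #4, #5, #6, #7, #9

#1: dominated by #2 (highway distance 16≤27, floor area 53≥22, lease 263≤366).
#2: not dominated.
#3: dominated by #6 (highway distance 4≤6, floor area 115≥84, lease 488≤581).
#4: not dominated.
#5: not dominated.
#6: not dominated (best floor area).
#7: not dominated (best lease).
#8: dominated by #6 (highway distance 4≤19, floor area 115≥65, lease 488≤552).
#9: not dominated (best highway distance).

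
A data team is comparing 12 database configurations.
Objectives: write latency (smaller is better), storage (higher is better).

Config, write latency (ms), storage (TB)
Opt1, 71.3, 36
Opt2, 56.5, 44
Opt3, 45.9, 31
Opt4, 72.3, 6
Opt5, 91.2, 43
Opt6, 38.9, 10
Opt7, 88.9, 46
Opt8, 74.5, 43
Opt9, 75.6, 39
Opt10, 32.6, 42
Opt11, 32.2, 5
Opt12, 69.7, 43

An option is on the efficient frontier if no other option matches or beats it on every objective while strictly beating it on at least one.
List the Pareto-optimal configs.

Opt1: dominated by Opt2 (write latency 56.5≤71.3, storage 44≥36).
Opt2: not dominated.
Opt3: dominated by Opt10 (write latency 32.6≤45.9, storage 42≥31).
Opt4: dominated by Opt1 (write latency 71.3≤72.3, storage 36≥6).
Opt5: dominated by Opt2 (write latency 56.5≤91.2, storage 44≥43).
Opt6: dominated by Opt10 (write latency 32.6≤38.9, storage 42≥10).
Opt7: not dominated (best storage).
Opt8: dominated by Opt2 (write latency 56.5≤74.5, storage 44≥43).
Opt9: dominated by Opt2 (write latency 56.5≤75.6, storage 44≥39).
Opt10: not dominated.
Opt11: not dominated (best write latency).
Opt12: dominated by Opt2 (write latency 56.5≤69.7, storage 44≥43).

Opt2, Opt7, Opt10, Opt11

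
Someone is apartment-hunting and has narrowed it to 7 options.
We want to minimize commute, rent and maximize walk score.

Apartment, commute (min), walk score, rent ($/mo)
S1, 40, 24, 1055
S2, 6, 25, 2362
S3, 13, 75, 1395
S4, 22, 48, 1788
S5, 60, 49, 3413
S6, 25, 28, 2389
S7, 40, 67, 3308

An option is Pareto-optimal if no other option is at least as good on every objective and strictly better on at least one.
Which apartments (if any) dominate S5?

S3: commute 13≤60, walk score 75≥49, rent 1395≤3413 — dominates S5.
S7: commute 40≤60, walk score 67≥49, rent 3308≤3413 — dominates S5.
Others (S1, S2, S4, S6) are each worse than S5 on at least one objective.

S3, S7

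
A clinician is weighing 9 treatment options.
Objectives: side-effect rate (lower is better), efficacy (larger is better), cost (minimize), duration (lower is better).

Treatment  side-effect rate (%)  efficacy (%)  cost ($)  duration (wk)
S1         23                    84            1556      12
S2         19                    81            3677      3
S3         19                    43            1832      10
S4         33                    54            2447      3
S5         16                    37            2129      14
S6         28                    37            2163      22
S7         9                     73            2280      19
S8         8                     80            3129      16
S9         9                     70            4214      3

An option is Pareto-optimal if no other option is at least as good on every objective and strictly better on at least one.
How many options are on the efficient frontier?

8

S1: not dominated (best efficacy).
S2: not dominated.
S3: not dominated.
S4: not dominated.
S5: not dominated.
S6: dominated by S1 (side-effect rate 23≤28, efficacy 84≥37, cost 1556≤2163, duration 12≤22).
S7: not dominated.
S8: not dominated (best side-effect rate).
S9: not dominated.
Pareto-optimal: S1, S2, S3, S4, S5, S7, S8, S9 → 8.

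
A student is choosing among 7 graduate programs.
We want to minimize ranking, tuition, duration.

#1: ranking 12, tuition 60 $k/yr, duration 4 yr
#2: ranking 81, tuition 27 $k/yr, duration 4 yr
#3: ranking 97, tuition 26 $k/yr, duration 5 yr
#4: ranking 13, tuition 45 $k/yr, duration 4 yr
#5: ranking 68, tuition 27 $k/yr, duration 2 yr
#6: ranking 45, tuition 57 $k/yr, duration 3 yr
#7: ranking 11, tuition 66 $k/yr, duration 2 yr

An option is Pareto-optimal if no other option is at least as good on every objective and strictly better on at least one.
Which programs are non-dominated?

#1: not dominated.
#2: dominated by #5 (ranking 68≤81, tuition 27≤27, duration 2≤4).
#3: not dominated (best tuition).
#4: not dominated.
#5: not dominated.
#6: not dominated.
#7: not dominated (best ranking).

#1, #3, #4, #5, #6, #7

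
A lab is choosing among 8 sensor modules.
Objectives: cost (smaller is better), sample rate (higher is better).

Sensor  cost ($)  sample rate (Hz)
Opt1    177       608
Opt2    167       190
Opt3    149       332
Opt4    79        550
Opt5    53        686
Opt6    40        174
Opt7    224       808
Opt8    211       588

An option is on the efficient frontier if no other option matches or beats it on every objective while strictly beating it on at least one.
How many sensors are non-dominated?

3

Opt1: dominated by Opt5 (cost 53≤177, sample rate 686≥608).
Opt2: dominated by Opt3 (cost 149≤167, sample rate 332≥190).
Opt3: dominated by Opt4 (cost 79≤149, sample rate 550≥332).
Opt4: dominated by Opt5 (cost 53≤79, sample rate 686≥550).
Opt5: not dominated.
Opt6: not dominated (best cost).
Opt7: not dominated (best sample rate).
Opt8: dominated by Opt1 (cost 177≤211, sample rate 608≥588).
Pareto-optimal: Opt5, Opt6, Opt7 → 3.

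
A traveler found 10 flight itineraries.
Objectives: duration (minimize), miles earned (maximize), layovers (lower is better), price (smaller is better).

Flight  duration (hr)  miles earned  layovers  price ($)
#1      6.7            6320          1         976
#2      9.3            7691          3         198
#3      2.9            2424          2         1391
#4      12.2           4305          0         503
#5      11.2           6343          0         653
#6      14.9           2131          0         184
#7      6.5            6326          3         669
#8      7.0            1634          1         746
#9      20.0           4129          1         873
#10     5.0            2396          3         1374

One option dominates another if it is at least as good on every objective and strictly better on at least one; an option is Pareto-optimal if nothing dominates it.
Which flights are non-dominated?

#1: not dominated.
#2: not dominated (best miles earned).
#3: not dominated (best duration).
#4: not dominated.
#5: not dominated.
#6: not dominated (best price).
#7: not dominated.
#8: not dominated.
#9: dominated by #4 (duration 12.2≤20.0, miles earned 4305≥4129, layovers 0≤1, price 503≤873).
#10: not dominated.

#1, #2, #3, #4, #5, #6, #7, #8, #10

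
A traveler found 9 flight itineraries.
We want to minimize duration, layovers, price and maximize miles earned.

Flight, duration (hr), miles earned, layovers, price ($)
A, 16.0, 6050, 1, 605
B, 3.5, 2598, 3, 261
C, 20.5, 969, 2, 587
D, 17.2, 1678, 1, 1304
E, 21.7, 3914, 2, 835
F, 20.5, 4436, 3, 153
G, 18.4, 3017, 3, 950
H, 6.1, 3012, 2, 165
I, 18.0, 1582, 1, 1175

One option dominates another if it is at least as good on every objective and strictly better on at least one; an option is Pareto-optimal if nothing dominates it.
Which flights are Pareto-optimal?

A, B, F, H

A: not dominated (best miles earned).
B: not dominated (best duration).
C: dominated by H (duration 6.1≤20.5, miles earned 3012≥969, layovers 2≤2, price 165≤587).
D: dominated by A (duration 16.0≤17.2, miles earned 6050≥1678, layovers 1≤1, price 605≤1304).
E: dominated by A (duration 16.0≤21.7, miles earned 6050≥3914, layovers 1≤2, price 605≤835).
F: not dominated (best price).
G: dominated by A (duration 16.0≤18.4, miles earned 6050≥3017, layovers 1≤3, price 605≤950).
H: not dominated.
I: dominated by A (duration 16.0≤18.0, miles earned 6050≥1582, layovers 1≤1, price 605≤1175).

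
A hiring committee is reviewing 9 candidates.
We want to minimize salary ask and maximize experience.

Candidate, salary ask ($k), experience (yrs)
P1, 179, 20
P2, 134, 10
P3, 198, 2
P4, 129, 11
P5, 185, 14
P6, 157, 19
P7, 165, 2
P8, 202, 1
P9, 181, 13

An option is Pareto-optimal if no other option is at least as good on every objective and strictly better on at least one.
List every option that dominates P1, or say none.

none

P2: worse on experience (10 vs 20).
P3: worse on salary ask (198 vs 179).
P4: worse on experience (11 vs 20).
P5: worse on salary ask (185 vs 179).
P6: worse on experience (19 vs 20).
P7: worse on experience (2 vs 20).
P8: worse on salary ask (202 vs 179).
P9: worse on salary ask (181 vs 179).
No option dominates P1.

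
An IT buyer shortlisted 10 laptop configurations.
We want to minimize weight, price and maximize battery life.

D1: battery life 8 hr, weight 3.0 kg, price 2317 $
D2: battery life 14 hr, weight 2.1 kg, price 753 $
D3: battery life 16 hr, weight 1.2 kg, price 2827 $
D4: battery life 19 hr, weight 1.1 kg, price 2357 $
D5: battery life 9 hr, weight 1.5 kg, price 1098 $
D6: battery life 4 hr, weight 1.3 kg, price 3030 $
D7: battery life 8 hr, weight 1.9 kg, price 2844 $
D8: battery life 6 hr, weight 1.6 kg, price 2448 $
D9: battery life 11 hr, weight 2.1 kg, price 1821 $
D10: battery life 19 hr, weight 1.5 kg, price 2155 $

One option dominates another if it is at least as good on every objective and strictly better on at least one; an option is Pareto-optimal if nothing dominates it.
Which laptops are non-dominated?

D1: dominated by D2 (battery life 14≥8, weight 2.1≤3.0, price 753≤2317).
D2: not dominated (best price).
D3: dominated by D4 (battery life 19≥16, weight 1.1≤1.2, price 2357≤2827).
D4: not dominated (best weight).
D5: not dominated.
D6: dominated by D3 (battery life 16≥4, weight 1.2≤1.3, price 2827≤3030).
D7: dominated by D3 (battery life 16≥8, weight 1.2≤1.9, price 2827≤2844).
D8: dominated by D4 (battery life 19≥6, weight 1.1≤1.6, price 2357≤2448).
D9: dominated by D2 (battery life 14≥11, weight 2.1≤2.1, price 753≤1821).
D10: not dominated.

D2, D4, D5, D10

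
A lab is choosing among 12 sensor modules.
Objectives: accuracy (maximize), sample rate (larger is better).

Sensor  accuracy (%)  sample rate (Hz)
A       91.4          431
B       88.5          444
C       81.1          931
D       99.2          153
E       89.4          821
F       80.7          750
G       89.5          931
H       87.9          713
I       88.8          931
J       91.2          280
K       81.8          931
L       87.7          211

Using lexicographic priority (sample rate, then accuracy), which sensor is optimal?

G

First maximize sample rate: best is 931, kept {C, G, I, K}.
Then maximize accuracy: best is 89.5, kept {G}.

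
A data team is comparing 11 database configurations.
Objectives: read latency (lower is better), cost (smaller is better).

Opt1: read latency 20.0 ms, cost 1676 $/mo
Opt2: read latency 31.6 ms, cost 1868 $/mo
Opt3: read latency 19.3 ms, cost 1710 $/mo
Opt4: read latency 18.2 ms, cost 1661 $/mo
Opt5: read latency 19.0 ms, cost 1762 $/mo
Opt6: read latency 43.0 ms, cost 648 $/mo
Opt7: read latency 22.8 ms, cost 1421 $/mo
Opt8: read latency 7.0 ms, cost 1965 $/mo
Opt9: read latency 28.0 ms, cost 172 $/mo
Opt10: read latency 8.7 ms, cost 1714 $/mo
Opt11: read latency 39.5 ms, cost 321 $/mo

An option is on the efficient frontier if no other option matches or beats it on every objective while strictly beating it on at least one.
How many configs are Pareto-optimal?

5

Opt1: dominated by Opt4 (read latency 18.2≤20.0, cost 1661≤1676).
Opt2: dominated by Opt1 (read latency 20.0≤31.6, cost 1676≤1868).
Opt3: dominated by Opt4 (read latency 18.2≤19.3, cost 1661≤1710).
Opt4: not dominated.
Opt5: dominated by Opt4 (read latency 18.2≤19.0, cost 1661≤1762).
Opt6: dominated by Opt9 (read latency 28.0≤43.0, cost 172≤648).
Opt7: not dominated.
Opt8: not dominated (best read latency).
Opt9: not dominated (best cost).
Opt10: not dominated.
Opt11: dominated by Opt9 (read latency 28.0≤39.5, cost 172≤321).
Pareto-optimal: Opt4, Opt7, Opt8, Opt9, Opt10 → 5.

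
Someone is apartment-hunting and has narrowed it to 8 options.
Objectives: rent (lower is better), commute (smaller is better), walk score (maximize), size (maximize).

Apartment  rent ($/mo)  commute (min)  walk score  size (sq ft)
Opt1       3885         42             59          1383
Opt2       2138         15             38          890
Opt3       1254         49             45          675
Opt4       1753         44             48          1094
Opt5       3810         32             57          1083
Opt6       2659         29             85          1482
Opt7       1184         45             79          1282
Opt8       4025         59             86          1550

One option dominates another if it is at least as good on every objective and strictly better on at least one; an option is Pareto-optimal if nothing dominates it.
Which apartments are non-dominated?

Opt1: dominated by Opt6 (rent 2659≤3885, commute 29≤42, walk score 85≥59, size 1482≥1383).
Opt2: not dominated (best commute).
Opt3: dominated by Opt7 (rent 1184≤1254, commute 45≤49, walk score 79≥45, size 1282≥675).
Opt4: not dominated.
Opt5: dominated by Opt6 (rent 2659≤3810, commute 29≤32, walk score 85≥57, size 1482≥1083).
Opt6: not dominated.
Opt7: not dominated (best rent).
Opt8: not dominated (best walk score).

Opt2, Opt4, Opt6, Opt7, Opt8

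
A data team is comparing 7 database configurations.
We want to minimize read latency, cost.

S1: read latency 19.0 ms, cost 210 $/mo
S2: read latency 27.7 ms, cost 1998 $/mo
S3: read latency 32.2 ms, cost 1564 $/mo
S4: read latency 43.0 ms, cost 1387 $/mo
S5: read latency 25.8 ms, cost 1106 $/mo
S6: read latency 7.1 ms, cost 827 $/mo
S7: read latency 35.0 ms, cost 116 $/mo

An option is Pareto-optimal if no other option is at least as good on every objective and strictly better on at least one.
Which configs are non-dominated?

S1, S6, S7

S1: not dominated.
S2: dominated by S1 (read latency 19.0≤27.7, cost 210≤1998).
S3: dominated by S1 (read latency 19.0≤32.2, cost 210≤1564).
S4: dominated by S1 (read latency 19.0≤43.0, cost 210≤1387).
S5: dominated by S1 (read latency 19.0≤25.8, cost 210≤1106).
S6: not dominated (best read latency).
S7: not dominated (best cost).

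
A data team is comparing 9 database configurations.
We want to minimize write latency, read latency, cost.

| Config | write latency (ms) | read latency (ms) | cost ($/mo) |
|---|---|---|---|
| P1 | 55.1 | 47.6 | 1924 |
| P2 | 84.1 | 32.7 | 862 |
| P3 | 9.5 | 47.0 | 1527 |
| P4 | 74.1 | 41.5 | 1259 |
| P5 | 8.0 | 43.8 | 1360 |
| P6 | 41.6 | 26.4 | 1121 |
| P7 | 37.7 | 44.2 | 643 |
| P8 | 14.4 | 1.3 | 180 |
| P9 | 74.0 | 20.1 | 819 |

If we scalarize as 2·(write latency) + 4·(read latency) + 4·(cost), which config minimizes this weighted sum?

P8

P1: 2·55.1 + 4·47.6 + 4·1924 = 7996.6
P2: 2·84.1 + 4·32.7 + 4·862 = 3747.0
P3: 2·9.5 + 4·47.0 + 4·1527 = 6315.0
P4: 2·74.1 + 4·41.5 + 4·1259 = 5350.2
P5: 2·8.0 + 4·43.8 + 4·1360 = 5631.2
P6: 2·41.6 + 4·26.4 + 4·1121 = 4672.8
P7: 2·37.7 + 4·44.2 + 4·643 = 2824.2
P8: 2·14.4 + 4·1.3 + 4·180 = 754.0
P9: 2·74.0 + 4·20.1 + 4·819 = 3504.4
Lowest: P8 at 754.0.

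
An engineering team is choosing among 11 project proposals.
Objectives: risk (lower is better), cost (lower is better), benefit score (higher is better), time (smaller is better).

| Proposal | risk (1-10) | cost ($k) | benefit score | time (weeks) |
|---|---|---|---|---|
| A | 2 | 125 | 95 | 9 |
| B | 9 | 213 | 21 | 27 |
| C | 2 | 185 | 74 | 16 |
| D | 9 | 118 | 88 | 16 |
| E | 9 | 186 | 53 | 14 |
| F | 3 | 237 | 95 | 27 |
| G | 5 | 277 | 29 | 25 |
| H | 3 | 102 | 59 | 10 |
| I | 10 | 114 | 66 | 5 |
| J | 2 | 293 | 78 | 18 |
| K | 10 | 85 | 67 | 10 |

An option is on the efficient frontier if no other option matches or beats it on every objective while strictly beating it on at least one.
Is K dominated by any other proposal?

No

A: worse on cost (125 vs 85).
B: worse on cost (213 vs 85).
C: worse on cost (185 vs 85).
D: worse on cost (118 vs 85).
E: worse on cost (186 vs 85).
F: worse on cost (237 vs 85).
G: worse on cost (277 vs 85).
H: worse on cost (102 vs 85).
I: worse on cost (114 vs 85).
J: worse on cost (293 vs 85).
No option is at least as good as K on every objective and strictly better on one.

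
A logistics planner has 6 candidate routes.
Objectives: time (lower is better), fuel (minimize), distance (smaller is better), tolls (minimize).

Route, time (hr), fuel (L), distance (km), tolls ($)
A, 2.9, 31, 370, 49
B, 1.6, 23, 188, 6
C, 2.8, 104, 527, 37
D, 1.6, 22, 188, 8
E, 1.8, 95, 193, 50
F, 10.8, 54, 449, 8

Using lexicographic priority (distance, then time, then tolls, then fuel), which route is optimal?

First minimize distance: best is 188, kept {B, D}.
Then minimize time: best is 1.6, kept {B, D}.
Then minimize tolls: best is 6, kept {B}.

B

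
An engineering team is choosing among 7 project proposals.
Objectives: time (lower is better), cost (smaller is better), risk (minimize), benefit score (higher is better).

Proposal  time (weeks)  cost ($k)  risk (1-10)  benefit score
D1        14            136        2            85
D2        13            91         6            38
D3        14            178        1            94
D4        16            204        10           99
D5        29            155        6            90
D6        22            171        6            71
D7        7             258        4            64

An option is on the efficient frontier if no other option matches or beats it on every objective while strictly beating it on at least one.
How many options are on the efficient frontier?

6

D1: not dominated.
D2: not dominated (best cost).
D3: not dominated (best risk).
D4: not dominated (best benefit score).
D5: not dominated.
D6: dominated by D1 (time 14≤22, cost 136≤171, risk 2≤6, benefit score 85≥71).
D7: not dominated (best time).
Pareto-optimal: D1, D2, D3, D4, D5, D7 → 6.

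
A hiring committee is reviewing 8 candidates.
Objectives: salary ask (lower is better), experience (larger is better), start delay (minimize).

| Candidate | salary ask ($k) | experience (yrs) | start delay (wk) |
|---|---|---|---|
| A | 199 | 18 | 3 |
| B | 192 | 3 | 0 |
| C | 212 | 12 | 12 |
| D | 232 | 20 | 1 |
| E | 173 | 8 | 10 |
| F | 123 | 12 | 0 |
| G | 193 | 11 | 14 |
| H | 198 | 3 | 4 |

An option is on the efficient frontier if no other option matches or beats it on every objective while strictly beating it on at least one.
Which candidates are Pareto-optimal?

A, D, F

A: not dominated.
B: dominated by F (salary ask 123≤192, experience 12≥3, start delay 0≤0).
C: dominated by A (salary ask 199≤212, experience 18≥12, start delay 3≤12).
D: not dominated (best experience).
E: dominated by F (salary ask 123≤173, experience 12≥8, start delay 0≤10).
F: not dominated (best salary ask).
G: dominated by F (salary ask 123≤193, experience 12≥11, start delay 0≤14).
H: dominated by B (salary ask 192≤198, experience 3≥3, start delay 0≤4).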